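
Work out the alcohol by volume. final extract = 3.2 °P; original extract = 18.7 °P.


SG = 259/(259 − P);  ABV = (OG − FG)·131.25
OG = 259/(259 − 18.7) = 1.0778
FG = 259/(259 − 3.2) = 1.0125
ABV = (1.0778 − 1.0125)·131.25

8.5719 % ABV


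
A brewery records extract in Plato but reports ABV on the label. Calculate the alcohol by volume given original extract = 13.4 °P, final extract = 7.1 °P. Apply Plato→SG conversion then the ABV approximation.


SG = 259/(259 − P);  ABV = (OG − FG)·131.25
OG = 259/(259 − 13.4) = 1.0546
FG = 259/(259 − 7.1) = 1.0282
ABV = (1.0546 − 1.0282)·131.25

3.4616 % ABV


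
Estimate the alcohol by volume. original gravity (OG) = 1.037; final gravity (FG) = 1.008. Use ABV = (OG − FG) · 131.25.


ABV = (1.037 − 1.008) · 131.25

3.8062 % ABV


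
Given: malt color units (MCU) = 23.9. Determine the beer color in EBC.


SRM = 1.4922·MCU^0.6859;  EBC = SRM·1.97
SRM = 1.4922·23.9^0.6859 = 13.1604
EBC = 13.1604·1.97

25.9261 EBC


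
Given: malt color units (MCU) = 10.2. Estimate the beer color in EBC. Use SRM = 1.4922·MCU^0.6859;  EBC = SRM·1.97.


SRM = 1.4922·10.2^0.6859 = 7.3388
EBC = 7.3388·1.97

14.4575 EBC


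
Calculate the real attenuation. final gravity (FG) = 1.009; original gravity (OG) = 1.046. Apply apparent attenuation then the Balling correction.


AA = (OG−FG)/(OG−1)·100;  RA = AA·0.8192
AA = (1.046 − 1.009)/(1.046 − 1)·100 = 80.4348
RA = 80.4348·0.8192

65.8922 %


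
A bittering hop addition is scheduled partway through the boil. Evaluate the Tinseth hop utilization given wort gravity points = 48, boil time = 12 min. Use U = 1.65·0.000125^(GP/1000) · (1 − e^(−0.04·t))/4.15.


bigness = 1.65·0.000125^(48/1000) = 1.0719
boil_factor = (1 − e^(−0.04·12))/4.15 = 0.0919
U = 1.0719 · 0.0919

0.0985


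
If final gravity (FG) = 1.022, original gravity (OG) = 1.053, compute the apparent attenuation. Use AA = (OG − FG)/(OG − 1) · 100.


AA = (1.053 − 1.022)/(1.053 − 1) · 100

58.4906 %


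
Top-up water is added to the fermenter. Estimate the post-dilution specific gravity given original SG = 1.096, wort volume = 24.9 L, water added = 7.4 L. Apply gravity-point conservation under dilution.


SG_new = 1 + (SG_old − 1)·V_old/(V_old + V_water)
pts = (1.096 − 1)·1000·24.9/(24.9 + 7.4) = 74.0062
SG_new = 1 + 74.0062/1000

1.0740


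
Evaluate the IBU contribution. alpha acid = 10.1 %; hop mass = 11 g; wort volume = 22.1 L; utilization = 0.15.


IBU = (α/100)·mass·U·1000 / V
IBU = (10.1/100)·11·0.15·1000 / 22.1

7.5407 IBU


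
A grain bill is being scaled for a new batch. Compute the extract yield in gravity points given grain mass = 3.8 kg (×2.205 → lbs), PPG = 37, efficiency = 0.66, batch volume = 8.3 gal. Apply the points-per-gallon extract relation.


points = lbs × PPG × eff / vol
lbs = 3.8 × 2.205 = 8.3790
points = 8.3790 × 37 × 0.66 / 8.3

24.6524 points


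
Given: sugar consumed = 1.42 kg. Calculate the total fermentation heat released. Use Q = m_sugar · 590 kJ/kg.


Q = 1.42 · 590

837.8000 kJ


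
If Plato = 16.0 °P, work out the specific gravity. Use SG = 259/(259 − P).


SG = 259/(259 − 16.0)

1.0658


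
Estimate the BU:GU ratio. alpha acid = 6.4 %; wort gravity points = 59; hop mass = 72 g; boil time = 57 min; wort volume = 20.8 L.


U = 1.65·0.000125^(GP/1000)·(1−e^(−0.04t))/4.15;  IBU = (α/100)·m·U·1000/V;  BU:GU = IBU/GP
U = 1.65·0.000125^(59/1000)·(1−e^(−0.04·57))/4.15 = 0.2100
IBU = (6.4/100)·72·0.2100·1000/20.8 = 46.5309
BU:GU = 46.5309/59

0.7887


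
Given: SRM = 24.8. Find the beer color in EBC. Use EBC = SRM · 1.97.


EBC = 24.8 · 1.97

48.8560 EBC


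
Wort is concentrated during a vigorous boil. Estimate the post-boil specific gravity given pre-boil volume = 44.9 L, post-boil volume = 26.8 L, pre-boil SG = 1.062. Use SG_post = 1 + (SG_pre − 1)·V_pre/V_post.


pts_pre = (1.062 − 1)·1000 = 62.0000
pts_post = 62.0000·44.9/26.8 = 103.8731
SG_post = 1 + 103.8731/1000

1.1039


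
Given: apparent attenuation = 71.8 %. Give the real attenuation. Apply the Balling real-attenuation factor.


RA = AA · 0.8192
RA = 71.8 · 0.8192

58.8186 %


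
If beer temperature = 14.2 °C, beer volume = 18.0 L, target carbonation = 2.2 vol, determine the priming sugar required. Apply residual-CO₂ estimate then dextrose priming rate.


residual = 14.695·(0.01821 + 0.09011·e^(−0.04·T));  sugar = (target − residual)·4.0·V
residual = 14.695·(0.01821 + 0.09011·e^(−0.04·14.2)) = 1.0179
sugar = (2.2 − 1.0179)·4.0·18.0

85.1080 g


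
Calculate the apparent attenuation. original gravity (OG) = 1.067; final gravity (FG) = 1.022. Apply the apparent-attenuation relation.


AA = (OG − FG)/(OG − 1) · 100
AA = (1.067 − 1.022)/(1.067 − 1) · 100

67.1642 %


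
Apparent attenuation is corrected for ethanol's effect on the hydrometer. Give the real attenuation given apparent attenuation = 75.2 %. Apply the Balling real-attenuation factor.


RA = AA · 0.8192
RA = 75.2 · 0.8192

61.6038 %


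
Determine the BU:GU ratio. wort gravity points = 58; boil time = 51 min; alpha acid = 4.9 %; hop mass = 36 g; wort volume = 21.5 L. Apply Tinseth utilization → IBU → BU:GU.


U = 1.65·0.000125^(GP/1000)·(1−e^(−0.04t))/4.15;  IBU = (α/100)·m·U·1000/V;  BU:GU = IBU/GP
U = 1.65·0.000125^(58/1000)·(1−e^(−0.04·51))/4.15 = 0.2054
IBU = (4.9/100)·36·0.2054·1000/21.5 = 16.8508
BU:GU = 16.8508/58

0.2905


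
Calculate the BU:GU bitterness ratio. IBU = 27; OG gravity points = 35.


BU:GU = IBU / OG_points
BU:GU = 27 / 35

0.7714


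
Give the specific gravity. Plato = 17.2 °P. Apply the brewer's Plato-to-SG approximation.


SG = 259/(259 − P)
SG = 259/(259 − 17.2)

1.0711


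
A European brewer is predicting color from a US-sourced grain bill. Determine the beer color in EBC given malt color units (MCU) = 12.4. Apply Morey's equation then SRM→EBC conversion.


SRM = 1.4922·MCU^0.6859;  EBC = SRM·1.97
SRM = 1.4922·12.4^0.6859 = 8.3908
EBC = 8.3908·1.97

16.5299 EBC


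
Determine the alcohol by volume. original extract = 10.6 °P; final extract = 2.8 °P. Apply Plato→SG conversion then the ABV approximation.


SG = 259/(259 − P);  ABV = (OG − FG)·131.25
OG = 259/(259 − 10.6) = 1.0427
FG = 259/(259 − 2.8) = 1.0109
ABV = (1.0427 − 1.0109)·131.25

4.1664 % ABV


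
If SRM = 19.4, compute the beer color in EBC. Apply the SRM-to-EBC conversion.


EBC = SRM · 1.97
EBC = 19.4 · 1.97

38.2180 EBC


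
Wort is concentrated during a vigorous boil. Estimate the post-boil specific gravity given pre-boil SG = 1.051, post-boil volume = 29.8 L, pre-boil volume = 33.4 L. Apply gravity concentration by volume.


SG_post = 1 + (SG_pre − 1)·V_pre/V_post
pts_pre = (1.051 − 1)·1000 = 51.0000
pts_post = 51.0000·33.4/29.8 = 57.1611
SG_post = 1 + 57.1611/1000

1.0572


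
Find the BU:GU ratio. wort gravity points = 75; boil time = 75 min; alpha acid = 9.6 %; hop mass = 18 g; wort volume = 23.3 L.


U = 1.65·0.000125^(GP/1000)·(1−e^(−0.04t))/4.15;  IBU = (α/100)·m·U·1000/V;  BU:GU = IBU/GP
U = 1.65·0.000125^(75/1000)·(1−e^(−0.04·75))/4.15 = 0.1925
IBU = (9.6/100)·18·0.1925·1000/23.3 = 14.2795
BU:GU = 14.2795/75

0.1904


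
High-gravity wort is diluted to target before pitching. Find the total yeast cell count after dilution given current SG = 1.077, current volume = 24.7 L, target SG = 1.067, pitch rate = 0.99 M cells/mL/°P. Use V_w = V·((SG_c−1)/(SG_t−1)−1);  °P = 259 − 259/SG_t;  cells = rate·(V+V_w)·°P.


V_w = 24.7·((1.077−1)/(1.067−1)−1) = 3.6866
V_final = 24.7 + 3.6866 = 28.3866
°P = 259 − 259/1.067 = 16.2634
cells = 0.99·28.3866·16.2634

457.0442 billion cells


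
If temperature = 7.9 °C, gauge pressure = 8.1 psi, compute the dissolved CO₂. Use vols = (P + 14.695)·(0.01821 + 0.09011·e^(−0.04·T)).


vols = (8.1 + 14.695)·(0.01821 + 0.09011·e^(−0.04·7.9))

1.9126 volumes


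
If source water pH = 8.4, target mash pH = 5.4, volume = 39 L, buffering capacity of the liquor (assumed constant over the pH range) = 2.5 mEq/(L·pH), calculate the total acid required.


acid = buffering capacity · (pH_source − pH_target) · V
acid = 2.5 · (8.4 − 5.4) · 39

292.5000 mEq


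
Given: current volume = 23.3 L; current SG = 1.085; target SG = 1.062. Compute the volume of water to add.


V_water = V·((SG_curr − 1)/(SG_target − 1) − 1)
V_water = 23.3·((1.085 − 1)/(1.062 − 1) − 1)

8.6435 L


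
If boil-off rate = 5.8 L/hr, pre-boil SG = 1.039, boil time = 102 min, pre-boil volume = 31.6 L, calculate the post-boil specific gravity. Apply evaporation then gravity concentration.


V_post = V_pre − rate·(t/60);  SG_post = 1 + (SG_pre−1)·V_pre/V_post
V_post = 31.6 − 5.8·(102/60) = 21.7400
SG_post = 1 + (1.039 − 1)·31.6/21.7400

1.0567


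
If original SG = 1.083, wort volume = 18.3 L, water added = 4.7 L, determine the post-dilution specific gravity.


SG_new = 1 + (SG_old − 1)·V_old/(V_old + V_water)
pts = (1.083 − 1)·1000·18.3/(18.3 + 4.7) = 66.0391
SG_new = 1 + 66.0391/1000

1.0660


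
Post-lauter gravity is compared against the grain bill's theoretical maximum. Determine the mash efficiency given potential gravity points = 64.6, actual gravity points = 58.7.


efficiency = actual / potential × 100
efficiency = 58.7 / 64.6 × 100

90.8669 %


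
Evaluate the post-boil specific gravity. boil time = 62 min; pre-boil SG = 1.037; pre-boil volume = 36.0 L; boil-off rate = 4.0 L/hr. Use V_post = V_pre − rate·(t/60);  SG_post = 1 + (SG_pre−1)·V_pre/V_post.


V_post = 36.0 − 4.0·(62/60) = 31.8667
SG_post = 1 + (1.037 − 1)·36.0/31.8667

1.0418


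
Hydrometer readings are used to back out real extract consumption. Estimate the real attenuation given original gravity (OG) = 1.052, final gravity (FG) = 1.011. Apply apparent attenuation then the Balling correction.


AA = (OG−FG)/(OG−1)·100;  RA = AA·0.8192
AA = (1.052 − 1.011)/(1.052 − 1)·100 = 78.8462
RA = 78.8462·0.8192

64.5908 %


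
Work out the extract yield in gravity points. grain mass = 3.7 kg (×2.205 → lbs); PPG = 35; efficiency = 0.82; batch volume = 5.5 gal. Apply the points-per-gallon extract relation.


points = lbs × PPG × eff / vol
lbs = 3.7 × 2.205 = 8.1585
points = 8.1585 × 35 × 0.82 / 5.5

42.5725 points


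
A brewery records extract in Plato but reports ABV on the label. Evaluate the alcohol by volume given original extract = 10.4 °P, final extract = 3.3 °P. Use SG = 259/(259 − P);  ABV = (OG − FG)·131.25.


OG = 259/(259 − 10.4) = 1.0418
FG = 259/(259 − 3.3) = 1.0129
ABV = (1.0418 − 1.0129)·131.25

3.7969 % ABV


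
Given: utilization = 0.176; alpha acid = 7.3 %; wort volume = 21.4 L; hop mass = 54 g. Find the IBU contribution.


IBU = (α/100)·mass·U·1000 / V
IBU = (7.3/100)·54·0.176·1000 / 21.4

32.4202 IBU


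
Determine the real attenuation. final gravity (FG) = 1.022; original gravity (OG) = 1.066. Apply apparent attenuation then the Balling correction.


AA = (OG−FG)/(OG−1)·100;  RA = AA·0.8192
AA = (1.066 − 1.022)/(1.066 − 1)·100 = 66.6667
RA = 66.6667·0.8192

54.6133 %


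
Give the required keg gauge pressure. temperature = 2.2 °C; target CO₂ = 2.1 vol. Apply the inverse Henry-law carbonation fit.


psi = vols/(0.01821 + 0.09011·e^(−0.04·T)) − 14.695
psi = 2.1/(0.01821 + 0.09011·e^(−0.04·2.2)) − 14.695

6.1530 psi


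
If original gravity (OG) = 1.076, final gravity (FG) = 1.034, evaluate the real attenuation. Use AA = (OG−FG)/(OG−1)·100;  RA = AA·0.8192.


AA = (1.076 − 1.034)/(1.076 − 1)·100 = 55.2632
RA = 55.2632·0.8192

45.2716 %


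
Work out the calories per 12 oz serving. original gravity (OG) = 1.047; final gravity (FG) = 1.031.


ABW = (OG−FG)·131.25·0.79/FG;  °P = 259 − 259/SG (for OG→OE and FG→AE);  RE = 0.1808·OE + 0.8192·AE;  Cal = (6.9·ABW + 4·(RE−0.1))·FG·3.55
ABW = (1.047 − 1.031)·131.25·0.79/1.031 = 1.6091
OE = 259 − 259/1.047 = 11.6266 °P
AE = 259 − 259/1.031 = 7.7876 °P
RE = 0.1808·11.6266 + 0.8192·7.7876 = 8.4817 °P
Cal = (6.9·1.6091 + 4·(8.4817−0.1))·1.031·3.55

163.3465 kcal


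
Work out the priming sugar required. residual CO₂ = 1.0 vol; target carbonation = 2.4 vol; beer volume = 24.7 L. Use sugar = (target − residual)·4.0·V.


sugar = (2.4 − 1.0)·4.0·24.7

138.3200 g


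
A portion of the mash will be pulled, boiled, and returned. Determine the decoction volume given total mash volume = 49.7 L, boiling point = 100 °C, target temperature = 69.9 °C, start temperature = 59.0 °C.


V_dec = V_total·(T_target − T_start)/(T_boil − T_start)
V_dec = 49.7·(69.9 − 59.0)/(100 − 59.0)

13.2129 L


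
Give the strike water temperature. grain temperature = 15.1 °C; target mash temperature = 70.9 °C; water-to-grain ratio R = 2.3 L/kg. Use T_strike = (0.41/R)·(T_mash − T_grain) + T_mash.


T_strike = (0.41/2.3)·(70.9 − 15.1) + 70.9

80.8470 °C


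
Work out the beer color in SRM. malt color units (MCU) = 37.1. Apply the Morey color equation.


SRM = 1.4922 · MCU^0.6859
SRM = 1.4922 · 37.1^0.6859

17.7935 SRM


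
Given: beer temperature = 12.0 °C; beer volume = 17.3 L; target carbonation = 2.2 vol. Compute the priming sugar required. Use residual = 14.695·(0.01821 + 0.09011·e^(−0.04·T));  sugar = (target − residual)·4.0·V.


residual = 14.695·(0.01821 + 0.09011·e^(−0.04·12.0)) = 1.0870
sugar = (2.2 − 1.0870)·4.0·17.3

77.0218 g


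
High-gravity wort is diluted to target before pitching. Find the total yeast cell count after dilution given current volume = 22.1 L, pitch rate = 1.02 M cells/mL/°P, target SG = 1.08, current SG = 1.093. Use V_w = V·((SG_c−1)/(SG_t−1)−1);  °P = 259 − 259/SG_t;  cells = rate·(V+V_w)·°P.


V_w = 22.1·((1.093−1)/(1.08−1)−1) = 3.5912
V_final = 22.1 + 3.5912 = 25.6912
°P = 259 − 259/1.08 = 19.1852
cells = 1.02·25.6912·19.1852

502.7492 billion cells


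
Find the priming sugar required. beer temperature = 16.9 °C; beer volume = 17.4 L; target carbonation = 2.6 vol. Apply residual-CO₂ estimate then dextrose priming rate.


residual = 14.695·(0.01821 + 0.09011·e^(−0.04·T));  sugar = (target − residual)·4.0·V
residual = 14.695·(0.01821 + 0.09011·e^(−0.04·16.9)) = 0.9411
sugar = (2.6 − 0.9411)·4.0·17.4

115.4574 g


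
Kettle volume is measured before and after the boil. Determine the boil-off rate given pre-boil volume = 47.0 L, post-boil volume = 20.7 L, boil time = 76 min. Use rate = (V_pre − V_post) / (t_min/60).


rate = (47.0 − 20.7) / (76/60)

20.7632 L/hr


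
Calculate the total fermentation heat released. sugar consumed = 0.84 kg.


Q = m_sugar · 590 kJ/kg
Q = 0.84 · 590

495.6000 kJ


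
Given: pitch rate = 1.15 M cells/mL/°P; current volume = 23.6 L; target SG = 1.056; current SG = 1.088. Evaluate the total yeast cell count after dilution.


V_w = V·((SG_c−1)/(SG_t−1)−1);  °P = 259 − 259/SG_t;  cells = rate·(V+V_w)·°P
V_w = 23.6·((1.088−1)/(1.056−1)−1) = 13.4857
V_final = 23.6 + 13.4857 = 37.0857
°P = 259 − 259/1.056 = 13.7348
cells = 1.15·37.0857·13.7348

585.7717 billion cells


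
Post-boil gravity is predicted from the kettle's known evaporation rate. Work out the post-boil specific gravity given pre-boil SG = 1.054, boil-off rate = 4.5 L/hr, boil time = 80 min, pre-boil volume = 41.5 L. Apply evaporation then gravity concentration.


V_post = V_pre − rate·(t/60);  SG_post = 1 + (SG_pre−1)·V_pre/V_post
V_post = 41.5 − 4.5·(80/60) = 35.5000
SG_post = 1 + (1.054 − 1)·41.5/35.5000

1.0631


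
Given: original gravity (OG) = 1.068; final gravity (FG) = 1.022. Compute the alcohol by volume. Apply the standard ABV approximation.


ABV = (OG − FG) · 131.25
ABV = (1.068 − 1.022) · 131.25

6.0375 % ABV


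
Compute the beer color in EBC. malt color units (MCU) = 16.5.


SRM = 1.4922·MCU^0.6859;  EBC = SRM·1.97
SRM = 1.4922·16.5^0.6859 = 10.2070
EBC = 10.2070·1.97

20.1078 EBC


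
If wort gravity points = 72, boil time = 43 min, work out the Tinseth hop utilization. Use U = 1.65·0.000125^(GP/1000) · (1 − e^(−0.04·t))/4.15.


bigness = 1.65·0.000125^(72/1000) = 0.8639
boil_factor = (1 − e^(−0.04·43))/4.15 = 0.1978
U = 0.8639 · 0.1978

0.1709


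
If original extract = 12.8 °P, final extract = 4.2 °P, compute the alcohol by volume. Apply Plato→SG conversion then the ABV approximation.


SG = 259/(259 − P);  ABV = (OG − FG)·131.25
OG = 259/(259 − 12.8) = 1.0520
FG = 259/(259 − 4.2) = 1.0165
ABV = (1.0520 − 1.0165)·131.25

4.6603 % ABV


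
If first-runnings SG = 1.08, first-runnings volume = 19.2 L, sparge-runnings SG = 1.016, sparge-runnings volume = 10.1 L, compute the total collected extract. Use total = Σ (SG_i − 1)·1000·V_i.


first = (1.08 − 1)·1000·19.2 = 1536.0000
sparge = (1.016 − 1)·1000·10.1 = 161.6000
total = 1536.0000 + 161.6000

1697.6000 gravity·L


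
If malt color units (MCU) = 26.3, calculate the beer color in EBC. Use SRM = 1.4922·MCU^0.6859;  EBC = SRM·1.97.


SRM = 1.4922·26.3^0.6859 = 14.0532
EBC = 14.0532·1.97

27.6848 EBC


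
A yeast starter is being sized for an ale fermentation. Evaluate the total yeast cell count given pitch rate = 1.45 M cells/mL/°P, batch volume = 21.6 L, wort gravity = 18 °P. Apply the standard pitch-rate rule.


cells (billions) = rate · V_L · °P
cells = 1.45 · 21.6 · 18

563.7600 billion cells


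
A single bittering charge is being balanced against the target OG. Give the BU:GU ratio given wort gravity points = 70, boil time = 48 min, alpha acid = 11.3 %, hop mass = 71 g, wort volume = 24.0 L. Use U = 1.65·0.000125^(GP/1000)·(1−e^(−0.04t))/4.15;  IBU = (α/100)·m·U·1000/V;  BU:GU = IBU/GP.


U = 1.65·0.000125^(70/1000)·(1−e^(−0.04·48))/4.15 = 0.1809
IBU = (11.3/100)·71·0.1809·1000/24.0 = 60.4636
BU:GU = 60.4636/70

0.8638


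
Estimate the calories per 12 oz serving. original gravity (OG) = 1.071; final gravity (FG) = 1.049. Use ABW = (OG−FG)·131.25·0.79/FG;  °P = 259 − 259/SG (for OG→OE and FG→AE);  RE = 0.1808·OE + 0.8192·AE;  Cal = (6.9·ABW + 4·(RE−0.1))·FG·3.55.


ABW = (1.071 − 1.049)·131.25·0.79/1.049 = 2.1746
OE = 259 − 259/1.071 = 17.1699 °P
AE = 259 − 259/1.049 = 12.0982 °P
RE = 0.1808·17.1699 + 0.8192·12.0982 = 13.0152 °P
Cal = (6.9·2.1746 + 4·(13.0152−0.1))·1.049·3.55

248.2578 kcal


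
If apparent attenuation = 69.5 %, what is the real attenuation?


RA = AA · 0.8192
RA = 69.5 · 0.8192

56.9344 %


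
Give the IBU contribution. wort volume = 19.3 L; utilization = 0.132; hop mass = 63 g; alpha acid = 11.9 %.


IBU = (α/100)·mass·U·1000 / V
IBU = (11.9/100)·63·0.132·1000 / 19.3

51.2748 IBU


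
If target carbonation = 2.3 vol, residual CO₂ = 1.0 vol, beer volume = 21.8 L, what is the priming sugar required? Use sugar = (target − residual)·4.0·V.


sugar = (2.3 − 1.0)·4.0·21.8

113.3600 g


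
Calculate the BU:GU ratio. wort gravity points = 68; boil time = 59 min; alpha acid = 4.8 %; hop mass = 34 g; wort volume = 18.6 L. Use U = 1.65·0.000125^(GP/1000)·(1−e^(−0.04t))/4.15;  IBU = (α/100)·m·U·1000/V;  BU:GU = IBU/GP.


U = 1.65·0.000125^(68/1000)·(1−e^(−0.04·59))/4.15 = 0.1954
IBU = (4.8/100)·34·0.1954·1000/18.6 = 17.1459
BU:GU = 17.1459/68

0.2521


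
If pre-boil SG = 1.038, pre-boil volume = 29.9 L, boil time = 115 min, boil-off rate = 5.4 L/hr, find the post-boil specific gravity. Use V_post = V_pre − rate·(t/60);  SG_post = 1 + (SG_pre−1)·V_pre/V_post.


V_post = 29.9 − 5.4·(115/60) = 19.5500
SG_post = 1 + (1.038 − 1)·29.9/19.5500

1.0581


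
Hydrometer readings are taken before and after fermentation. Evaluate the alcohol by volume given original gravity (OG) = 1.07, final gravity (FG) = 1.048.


ABV = (OG − FG) · 131.25
ABV = (1.07 − 1.048) · 131.25

2.8875 % ABV


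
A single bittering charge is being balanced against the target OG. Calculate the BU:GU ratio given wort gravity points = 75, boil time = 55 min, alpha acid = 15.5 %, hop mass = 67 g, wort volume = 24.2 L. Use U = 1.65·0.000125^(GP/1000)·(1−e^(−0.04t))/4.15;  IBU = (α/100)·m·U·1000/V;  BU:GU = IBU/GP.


U = 1.65·0.000125^(75/1000)·(1−e^(−0.04·55))/4.15 = 0.1802
IBU = (15.5/100)·67·0.1802·1000/24.2 = 77.3202
BU:GU = 77.3202/75

1.0309


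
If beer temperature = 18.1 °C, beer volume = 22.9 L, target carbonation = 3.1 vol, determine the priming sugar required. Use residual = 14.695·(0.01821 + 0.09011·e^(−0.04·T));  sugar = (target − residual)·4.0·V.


residual = 14.695·(0.01821 + 0.09011·e^(−0.04·18.1)) = 0.9096
sugar = (3.1 − 0.9096)·4.0·22.9

200.6439 g


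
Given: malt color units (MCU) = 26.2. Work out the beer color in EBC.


SRM = 1.4922·MCU^0.6859;  EBC = SRM·1.97
SRM = 1.4922·26.2^0.6859 = 14.0165
EBC = 14.0165·1.97

27.6125 EBC


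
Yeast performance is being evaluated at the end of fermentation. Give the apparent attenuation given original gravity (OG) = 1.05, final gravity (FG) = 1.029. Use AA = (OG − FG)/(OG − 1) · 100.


AA = (1.05 − 1.029)/(1.05 − 1) · 100

42.0000 %


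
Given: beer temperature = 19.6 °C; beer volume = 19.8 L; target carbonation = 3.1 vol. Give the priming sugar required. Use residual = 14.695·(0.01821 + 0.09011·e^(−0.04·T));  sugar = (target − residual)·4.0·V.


residual = 14.695·(0.01821 + 0.09011·e^(−0.04·19.6)) = 0.8722
sugar = (3.1 − 0.8722)·4.0·19.8

176.4435 g


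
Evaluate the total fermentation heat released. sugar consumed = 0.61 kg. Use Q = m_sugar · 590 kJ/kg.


Q = 0.61 · 590

359.9000 kJ


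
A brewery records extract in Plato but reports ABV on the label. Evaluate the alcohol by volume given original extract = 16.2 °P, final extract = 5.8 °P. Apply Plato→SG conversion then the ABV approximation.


SG = 259/(259 − P);  ABV = (OG − FG)·131.25
OG = 259/(259 − 16.2) = 1.0667
FG = 259/(259 − 5.8) = 1.0229
ABV = (1.0667 − 1.0229)·131.25

5.7507 % ABV


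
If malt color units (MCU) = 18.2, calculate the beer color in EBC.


SRM = 1.4922·MCU^0.6859;  EBC = SRM·1.97
SRM = 1.4922·18.2^0.6859 = 10.9172
EBC = 10.9172·1.97

21.5068 EBC


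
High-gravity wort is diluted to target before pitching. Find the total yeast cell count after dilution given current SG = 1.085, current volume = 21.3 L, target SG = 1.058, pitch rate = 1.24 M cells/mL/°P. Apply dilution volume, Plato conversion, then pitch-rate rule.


V_w = V·((SG_c−1)/(SG_t−1)−1);  °P = 259 − 259/SG_t;  cells = rate·(V+V_w)·°P
V_w = 21.3·((1.085−1)/(1.058−1)−1) = 9.9155
V_final = 21.3 + 9.9155 = 31.2155
°P = 259 − 259/1.058 = 14.1985
cells = 1.24·31.2155·14.1985

549.5843 billion cells


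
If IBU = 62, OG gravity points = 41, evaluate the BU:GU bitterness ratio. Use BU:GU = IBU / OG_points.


BU:GU = 62 / 41

1.5122


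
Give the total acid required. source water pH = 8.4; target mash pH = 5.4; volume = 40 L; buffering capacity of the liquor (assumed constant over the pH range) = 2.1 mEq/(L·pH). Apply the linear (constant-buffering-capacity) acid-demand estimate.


acid = buffering capacity · (pH_source − pH_target) · V
acid = 2.1 · (8.4 − 5.4) · 40

252.0000 mEq


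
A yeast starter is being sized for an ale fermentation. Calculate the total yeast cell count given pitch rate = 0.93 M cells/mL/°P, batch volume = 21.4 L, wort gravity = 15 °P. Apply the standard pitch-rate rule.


cells (billions) = rate · V_L · °P
cells = 0.93 · 21.4 · 15

298.5300 billion cells


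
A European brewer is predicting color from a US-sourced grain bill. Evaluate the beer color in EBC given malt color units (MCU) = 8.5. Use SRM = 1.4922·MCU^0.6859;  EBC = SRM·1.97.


SRM = 1.4922·8.5^0.6859 = 6.4761
EBC = 6.4761·1.97

12.7580 EBC


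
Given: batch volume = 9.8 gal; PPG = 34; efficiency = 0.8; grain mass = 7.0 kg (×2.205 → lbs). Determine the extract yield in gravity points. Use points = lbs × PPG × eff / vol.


lbs = 7.0 × 2.205 = 15.4350
points = 15.4350 × 34 × 0.8 / 9.8

42.8400 points


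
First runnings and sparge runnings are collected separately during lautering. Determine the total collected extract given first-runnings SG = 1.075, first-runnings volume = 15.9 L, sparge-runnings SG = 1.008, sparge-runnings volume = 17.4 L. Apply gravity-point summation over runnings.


total = Σ (SG_i − 1)·1000·V_i
first = (1.075 − 1)·1000·15.9 = 1192.5000
sparge = (1.008 − 1)·1000·17.4 = 139.2000
total = 1192.5000 + 139.2000

1331.7000 gravity·L


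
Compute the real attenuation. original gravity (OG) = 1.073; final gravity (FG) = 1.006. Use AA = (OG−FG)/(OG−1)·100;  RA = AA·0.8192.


AA = (1.073 − 1.006)/(1.073 − 1)·100 = 91.7808
RA = 91.7808·0.8192

75.1868 %


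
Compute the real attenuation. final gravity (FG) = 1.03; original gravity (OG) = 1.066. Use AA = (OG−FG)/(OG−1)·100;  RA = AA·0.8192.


AA = (1.066 − 1.03)/(1.066 − 1)·100 = 54.5455
RA = 54.5455·0.8192

44.6836 %


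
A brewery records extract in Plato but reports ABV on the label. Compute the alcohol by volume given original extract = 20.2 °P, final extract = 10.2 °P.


SG = 259/(259 − P);  ABV = (OG − FG)·131.25
OG = 259/(259 − 20.2) = 1.0846
FG = 259/(259 − 10.2) = 1.0410
ABV = (1.0846 − 1.0410)·131.25

5.7216 % ABV


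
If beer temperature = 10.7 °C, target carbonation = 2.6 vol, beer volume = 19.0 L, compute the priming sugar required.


residual = 14.695·(0.01821 + 0.09011·e^(−0.04·T));  sugar = (target − residual)·4.0·V
residual = 14.695·(0.01821 + 0.09011·e^(−0.04·10.7)) = 1.1307
sugar = (2.6 − 1.1307)·4.0·19.0

111.6666 g


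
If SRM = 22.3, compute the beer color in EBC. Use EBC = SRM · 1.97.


EBC = 22.3 · 1.97

43.9310 EBC


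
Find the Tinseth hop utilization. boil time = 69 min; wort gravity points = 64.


U = 1.65·0.000125^(GP/1000) · (1 − e^(−0.04·t))/4.15
bigness = 1.65·0.000125^(64/1000) = 0.9283
boil_factor = (1 − e^(−0.04·69))/4.15 = 0.2257
U = 0.9283 · 0.2257

0.2095


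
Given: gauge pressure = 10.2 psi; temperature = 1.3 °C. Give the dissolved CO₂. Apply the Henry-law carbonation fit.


vols = (P + 14.695)·(0.01821 + 0.09011·e^(−0.04·T))
vols = (10.2 + 14.695)·(0.01821 + 0.09011·e^(−0.04·1.3))

2.5830 volumes


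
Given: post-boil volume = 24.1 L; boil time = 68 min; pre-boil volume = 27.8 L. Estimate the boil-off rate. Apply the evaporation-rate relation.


rate = (V_pre − V_post) / (t_min/60)
rate = (27.8 − 24.1) / (68/60)

3.2647 L/hr


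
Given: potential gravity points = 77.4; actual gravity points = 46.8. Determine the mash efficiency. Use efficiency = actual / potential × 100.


efficiency = 46.8 / 77.4 × 100

60.4651 %


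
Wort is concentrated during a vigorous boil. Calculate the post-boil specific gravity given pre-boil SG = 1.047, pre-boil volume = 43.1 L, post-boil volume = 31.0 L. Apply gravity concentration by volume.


SG_post = 1 + (SG_pre − 1)·V_pre/V_post
pts_pre = (1.047 − 1)·1000 = 47.0000
pts_post = 47.0000·43.1/31.0 = 65.3452
SG_post = 1 + 65.3452/1000

1.0653


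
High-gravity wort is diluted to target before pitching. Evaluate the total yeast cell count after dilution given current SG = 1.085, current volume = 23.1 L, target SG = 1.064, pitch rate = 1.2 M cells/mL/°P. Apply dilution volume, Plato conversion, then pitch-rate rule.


V_w = V·((SG_c−1)/(SG_t−1)−1);  °P = 259 − 259/SG_t;  cells = rate·(V+V_w)·°P
V_w = 23.1·((1.085−1)/(1.064−1)−1) = 7.5797
V_final = 23.1 + 7.5797 = 30.6797
°P = 259 − 259/1.064 = 15.5789
cells = 1.2·30.6797·15.5789

573.5487 billion cells


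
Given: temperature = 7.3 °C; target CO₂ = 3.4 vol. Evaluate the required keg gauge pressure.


psi = vols/(0.01821 + 0.09011·e^(−0.04·T)) − 14.695
psi = 3.4/(0.01821 + 0.09011·e^(−0.04·7.3)) − 14.695

25.0705 psi


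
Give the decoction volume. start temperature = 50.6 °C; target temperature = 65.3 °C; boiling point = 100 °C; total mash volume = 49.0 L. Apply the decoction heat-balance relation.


V_dec = V_total·(T_target − T_start)/(T_boil − T_start)
V_dec = 49.0·(65.3 − 50.6)/(100 − 50.6)

14.5810 L


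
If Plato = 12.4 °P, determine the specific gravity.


SG = 259/(259 − P)
SG = 259/(259 − 12.4)

1.0503


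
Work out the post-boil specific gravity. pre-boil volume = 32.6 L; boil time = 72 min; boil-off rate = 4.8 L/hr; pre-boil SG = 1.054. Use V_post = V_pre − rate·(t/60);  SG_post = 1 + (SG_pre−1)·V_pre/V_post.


V_post = 32.6 − 4.8·(72/60) = 26.8400
SG_post = 1 + (1.054 − 1)·32.6/26.8400

1.0656


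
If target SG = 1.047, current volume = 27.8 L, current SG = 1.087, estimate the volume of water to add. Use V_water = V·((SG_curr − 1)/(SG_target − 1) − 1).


V_water = 27.8·((1.087 − 1)/(1.047 − 1) − 1)

23.6596 L


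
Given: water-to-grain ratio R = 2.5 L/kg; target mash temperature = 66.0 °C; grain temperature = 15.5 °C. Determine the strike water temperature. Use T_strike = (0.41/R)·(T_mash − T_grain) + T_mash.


T_strike = (0.41/2.5)·(66.0 − 15.5) + 66.0

74.2820 °C


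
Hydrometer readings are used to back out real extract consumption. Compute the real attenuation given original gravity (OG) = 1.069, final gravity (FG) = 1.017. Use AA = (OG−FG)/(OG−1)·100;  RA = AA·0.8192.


AA = (1.069 − 1.017)/(1.069 − 1)·100 = 75.3623
RA = 75.3623·0.8192

61.7368 %


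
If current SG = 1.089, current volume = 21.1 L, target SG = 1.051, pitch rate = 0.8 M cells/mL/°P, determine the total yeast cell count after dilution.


V_w = V·((SG_c−1)/(SG_t−1)−1);  °P = 259 − 259/SG_t;  cells = rate·(V+V_w)·°P
V_w = 21.1·((1.089−1)/(1.051−1)−1) = 15.7216
V_final = 21.1 + 15.7216 = 36.8216
°P = 259 − 259/1.051 = 12.5680
cells = 0.8·36.8216·12.5680

370.2197 billion cells


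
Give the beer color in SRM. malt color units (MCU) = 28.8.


SRM = 1.4922 · MCU^0.6859
SRM = 1.4922 · 28.8^0.6859

14.9563 SRM


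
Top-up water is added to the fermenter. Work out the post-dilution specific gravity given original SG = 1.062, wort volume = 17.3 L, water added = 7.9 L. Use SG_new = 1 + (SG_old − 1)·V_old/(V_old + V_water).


pts = (1.062 − 1)·1000·17.3/(17.3 + 7.9) = 42.5635
SG_new = 1 + 42.5635/1000

1.0426


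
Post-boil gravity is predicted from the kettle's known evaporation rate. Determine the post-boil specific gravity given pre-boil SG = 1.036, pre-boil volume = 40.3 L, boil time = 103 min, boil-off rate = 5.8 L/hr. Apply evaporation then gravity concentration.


V_post = V_pre − rate·(t/60);  SG_post = 1 + (SG_pre−1)·V_pre/V_post
V_post = 40.3 − 5.8·(103/60) = 30.3433
SG_post = 1 + (1.036 − 1)·40.3/30.3433

1.0478


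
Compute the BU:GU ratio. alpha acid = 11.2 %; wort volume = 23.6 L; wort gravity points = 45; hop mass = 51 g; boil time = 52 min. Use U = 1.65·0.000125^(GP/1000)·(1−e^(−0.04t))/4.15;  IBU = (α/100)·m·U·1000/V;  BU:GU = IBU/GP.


U = 1.65·0.000125^(45/1000)·(1−e^(−0.04·52))/4.15 = 0.2322
IBU = (11.2/100)·51·0.2322·1000/23.6 = 56.1973
BU:GU = 56.1973/45

1.2488


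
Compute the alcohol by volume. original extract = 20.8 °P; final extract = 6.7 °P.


SG = 259/(259 − P);  ABV = (OG − FG)·131.25
OG = 259/(259 − 20.8) = 1.0873
FG = 259/(259 − 6.7) = 1.0266
ABV = (1.0873 − 1.0266)·131.25

7.9755 % ABV


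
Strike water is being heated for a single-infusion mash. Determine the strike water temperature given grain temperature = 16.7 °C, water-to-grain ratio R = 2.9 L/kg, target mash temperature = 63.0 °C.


T_strike = (0.41/R)·(T_mash − T_grain) + T_mash
T_strike = (0.41/2.9)·(63.0 − 16.7) + 63.0

69.5459 °C


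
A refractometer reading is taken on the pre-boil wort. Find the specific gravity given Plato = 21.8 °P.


SG = 259/(259 − P)
SG = 259/(259 − 21.8)

1.0919


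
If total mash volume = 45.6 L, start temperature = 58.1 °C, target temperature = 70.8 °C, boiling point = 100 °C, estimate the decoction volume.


V_dec = V_total·(T_target − T_start)/(T_boil − T_start)
V_dec = 45.6·(70.8 − 58.1)/(100 − 58.1)

13.8215 L


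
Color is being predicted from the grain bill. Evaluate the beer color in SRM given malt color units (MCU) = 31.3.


SRM = 1.4922 · MCU^0.6859
SRM = 1.4922 · 31.3^0.6859

15.8351 SRM


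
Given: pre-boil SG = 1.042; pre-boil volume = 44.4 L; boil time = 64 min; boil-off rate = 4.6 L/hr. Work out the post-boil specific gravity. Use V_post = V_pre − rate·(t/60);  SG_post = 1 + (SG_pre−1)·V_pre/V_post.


V_post = 44.4 − 4.6·(64/60) = 39.4933
SG_post = 1 + (1.042 − 1)·44.4/39.4933

1.0472


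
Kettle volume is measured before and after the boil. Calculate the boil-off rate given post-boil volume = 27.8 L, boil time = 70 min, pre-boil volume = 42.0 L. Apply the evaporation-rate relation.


rate = (V_pre − V_post) / (t_min/60)
rate = (42.0 − 27.8) / (70/60)

12.1714 L/hr


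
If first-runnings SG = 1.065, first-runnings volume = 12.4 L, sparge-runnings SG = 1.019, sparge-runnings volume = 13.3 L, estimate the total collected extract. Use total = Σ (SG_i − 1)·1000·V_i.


first = (1.065 − 1)·1000·12.4 = 806.0000
sparge = (1.019 − 1)·1000·13.3 = 252.7000
total = 806.0000 + 252.7000

1058.7000 gravity·L


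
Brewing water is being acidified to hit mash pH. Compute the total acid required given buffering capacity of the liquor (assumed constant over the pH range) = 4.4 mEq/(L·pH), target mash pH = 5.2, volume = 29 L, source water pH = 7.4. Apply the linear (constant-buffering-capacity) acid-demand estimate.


acid = buffering capacity · (pH_source − pH_target) · V
acid = 4.4 · (7.4 − 5.2) · 29

280.7200 mEq


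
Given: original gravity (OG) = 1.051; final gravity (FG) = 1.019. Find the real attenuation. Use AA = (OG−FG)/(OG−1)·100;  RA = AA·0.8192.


AA = (1.051 − 1.019)/(1.051 − 1)·100 = 62.7451
RA = 62.7451·0.8192

51.4008 %


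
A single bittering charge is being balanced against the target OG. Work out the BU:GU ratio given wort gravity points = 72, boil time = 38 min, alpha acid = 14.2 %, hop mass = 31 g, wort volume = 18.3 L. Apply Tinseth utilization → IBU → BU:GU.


U = 1.65·0.000125^(GP/1000)·(1−e^(−0.04t))/4.15;  IBU = (α/100)·m·U·1000/V;  BU:GU = IBU/GP
U = 1.65·0.000125^(72/1000)·(1−e^(−0.04·38))/4.15 = 0.1626
IBU = (14.2/100)·31·0.1626·1000/18.3 = 39.1222
BU:GU = 39.1222/72

0.5434


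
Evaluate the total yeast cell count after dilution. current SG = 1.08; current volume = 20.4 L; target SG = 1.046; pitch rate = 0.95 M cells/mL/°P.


V_w = V·((SG_c−1)/(SG_t−1)−1);  °P = 259 − 259/SG_t;  cells = rate·(V+V_w)·°P
V_w = 20.4·((1.08−1)/(1.046−1)−1) = 15.0783
V_final = 20.4 + 15.0783 = 35.4783
°P = 259 − 259/1.046 = 11.3901
cells = 0.95·35.4783·11.3901

383.8945 billion cells


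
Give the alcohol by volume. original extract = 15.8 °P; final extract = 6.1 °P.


SG = 259/(259 − P);  ABV = (OG − FG)·131.25
OG = 259/(259 − 15.8) = 1.0650
FG = 259/(259 − 6.1) = 1.0241
ABV = (1.0650 − 1.0241)·131.25

5.3612 % ABV


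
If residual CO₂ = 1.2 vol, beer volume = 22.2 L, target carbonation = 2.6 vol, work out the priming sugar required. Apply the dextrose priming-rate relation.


sugar = (target − residual)·4.0·V
sugar = (2.6 − 1.2)·4.0·22.2

124.3200 g


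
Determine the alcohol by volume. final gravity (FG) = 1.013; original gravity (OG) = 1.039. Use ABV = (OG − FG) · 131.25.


ABV = (1.039 − 1.013) · 131.25

3.4125 % ABV


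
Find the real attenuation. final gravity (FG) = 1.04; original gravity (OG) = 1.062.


AA = (OG−FG)/(OG−1)·100;  RA = AA·0.8192
AA = (1.062 − 1.04)/(1.062 − 1)·100 = 35.4839
RA = 35.4839·0.8192

29.0684 %


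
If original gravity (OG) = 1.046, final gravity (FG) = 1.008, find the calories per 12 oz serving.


ABW = (OG−FG)·131.25·0.79/FG;  °P = 259 − 259/SG (for OG→OE and FG→AE);  RE = 0.1808·OE + 0.8192·AE;  Cal = (6.9·ABW + 4·(RE−0.1))·FG·3.55
ABW = (1.046 − 1.008)·131.25·0.79/1.008 = 3.9089
OE = 259 − 259/1.046 = 11.3901 °P
AE = 259 − 259/1.008 = 2.0556 °P
RE = 0.1808·11.3901 + 0.8192·2.0556 = 3.7432 °P
Cal = (6.9·3.9089 + 4·(3.7432−0.1))·1.008·3.55

148.6611 kcal


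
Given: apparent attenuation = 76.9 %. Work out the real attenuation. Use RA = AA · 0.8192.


RA = 76.9 · 0.8192

62.9965 %


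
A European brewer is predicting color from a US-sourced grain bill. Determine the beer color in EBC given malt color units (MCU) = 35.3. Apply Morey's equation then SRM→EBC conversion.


SRM = 1.4922·MCU^0.6859;  EBC = SRM·1.97
SRM = 1.4922·35.3^0.6859 = 17.1967
EBC = 17.1967·1.97

33.8775 EBC


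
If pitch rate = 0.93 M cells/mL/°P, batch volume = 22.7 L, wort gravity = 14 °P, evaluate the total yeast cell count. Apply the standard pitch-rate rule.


cells (billions) = rate · V_L · °P
cells = 0.93 · 22.7 · 14

295.5540 billion cells


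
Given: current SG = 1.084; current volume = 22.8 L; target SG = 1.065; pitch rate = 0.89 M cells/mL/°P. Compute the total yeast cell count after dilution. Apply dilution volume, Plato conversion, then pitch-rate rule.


V_w = V·((SG_c−1)/(SG_t−1)−1);  °P = 259 − 259/SG_t;  cells = rate·(V+V_w)·°P
V_w = 22.8·((1.084−1)/(1.065−1)−1) = 6.6646
V_final = 22.8 + 6.6646 = 29.4646
°P = 259 − 259/1.065 = 15.8075
cells = 0.89·29.4646·15.8075

414.5284 billion cells


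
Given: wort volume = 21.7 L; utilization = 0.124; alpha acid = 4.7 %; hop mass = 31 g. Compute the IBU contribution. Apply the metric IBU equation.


IBU = (α/100)·mass·U·1000 / V
IBU = (4.7/100)·31·0.124·1000 / 21.7

8.3257 IBU


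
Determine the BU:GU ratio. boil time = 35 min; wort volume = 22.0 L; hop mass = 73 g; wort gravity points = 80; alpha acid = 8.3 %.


U = 1.65·0.000125^(GP/1000)·(1−e^(−0.04t))/4.15;  IBU = (α/100)·m·U·1000/V;  BU:GU = IBU/GP
U = 1.65·0.000125^(80/1000)·(1−e^(−0.04·35))/4.15 = 0.1460
IBU = (8.3/100)·73·0.1460·1000/22.0 = 40.1971
BU:GU = 40.1971/80

0.5025


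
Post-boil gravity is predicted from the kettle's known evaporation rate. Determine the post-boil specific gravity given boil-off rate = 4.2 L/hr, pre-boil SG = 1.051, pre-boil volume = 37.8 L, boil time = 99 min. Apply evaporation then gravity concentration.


V_post = V_pre − rate·(t/60);  SG_post = 1 + (SG_pre−1)·V_pre/V_post
V_post = 37.8 − 4.2·(99/60) = 30.8700
SG_post = 1 + (1.051 − 1)·37.8/30.8700

1.0624


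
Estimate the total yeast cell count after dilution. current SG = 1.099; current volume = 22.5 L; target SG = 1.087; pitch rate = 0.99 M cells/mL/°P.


V_w = V·((SG_c−1)/(SG_t−1)−1);  °P = 259 − 259/SG_t;  cells = rate·(V+V_w)·°P
V_w = 22.5·((1.099−1)/(1.087−1)−1) = 3.1034
V_final = 22.5 + 3.1034 = 25.6034
°P = 259 − 259/1.087 = 20.7295
cells = 0.99·25.6034·20.7295

525.4400 billion cells


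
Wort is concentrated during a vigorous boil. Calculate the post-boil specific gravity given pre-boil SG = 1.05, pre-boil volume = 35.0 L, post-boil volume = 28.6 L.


SG_post = 1 + (SG_pre − 1)·V_pre/V_post
pts_pre = (1.05 − 1)·1000 = 50.0000
pts_post = 50.0000·35.0/28.6 = 61.1888
SG_post = 1 + 61.1888/1000

1.0612
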